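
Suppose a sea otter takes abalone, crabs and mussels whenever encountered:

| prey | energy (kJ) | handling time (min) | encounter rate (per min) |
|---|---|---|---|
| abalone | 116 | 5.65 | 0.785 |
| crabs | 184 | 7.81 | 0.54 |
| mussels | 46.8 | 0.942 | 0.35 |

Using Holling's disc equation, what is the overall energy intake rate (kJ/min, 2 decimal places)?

20.72 kJ/min

R = Σλ_iE_i / (1 + Σλ_ih_i)
Numerator: 0.785×116 + 0.54×184 + 0.35×46.8 = 206.8
Denominator: 1 + 0.785×5.65 + 0.54×7.81 + 0.35×0.942 = 9.982
R = 206.8/9.982 = 20.72 kJ/min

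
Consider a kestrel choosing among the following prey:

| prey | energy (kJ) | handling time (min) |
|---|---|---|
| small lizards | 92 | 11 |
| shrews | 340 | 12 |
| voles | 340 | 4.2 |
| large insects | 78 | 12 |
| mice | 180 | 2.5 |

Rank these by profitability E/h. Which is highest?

In descending order of E/h:
voles: 340/4.2 = 81 kJ/min
mice: 180/2.5 = 72 kJ/min
shrews: 340/12 = 28.3 kJ/min
small lizards: 92/11 = 8.36 kJ/min
large insects: 78/12 = 6.5 kJ/min

voles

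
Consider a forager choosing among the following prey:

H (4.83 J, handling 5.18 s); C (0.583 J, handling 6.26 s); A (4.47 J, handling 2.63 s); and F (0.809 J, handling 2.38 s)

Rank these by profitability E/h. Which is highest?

In descending order of E/h:
A: 4.47/2.63 = 1.7 J/s
H: 4.83/5.18 = 0.932 J/s
F: 0.809/2.38 = 0.34 J/s
C: 0.583/6.26 = 0.0931 J/s

A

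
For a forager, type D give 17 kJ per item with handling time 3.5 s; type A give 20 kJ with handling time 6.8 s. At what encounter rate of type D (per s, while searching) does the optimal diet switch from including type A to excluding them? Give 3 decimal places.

0.439 per s

The zero-one rule: include type A iff E₂/h₂ > λE₁/(1+λh₁). Equality gives the switch point.
λE₁h₂ = E₂ + λE₂h₁ ⇒ λ = E₂/(E₁h₂ − E₂h₁) = 20/(115.6 − 70) = 0.4386 per s.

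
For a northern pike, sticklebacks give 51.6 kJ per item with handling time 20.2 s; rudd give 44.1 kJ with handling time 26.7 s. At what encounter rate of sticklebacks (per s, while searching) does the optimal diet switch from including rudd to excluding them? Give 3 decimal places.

The zero-one rule: include rudd iff E₂/h₂ > λE₁/(1+λh₁). Equality gives the switch point.
λE₁h₂ = E₂ + λE₂h₁ ⇒ λ = E₂/(E₁h₂ − E₂h₁) = 44.1/(1378 − 890.8) = 0.09057 per s.

0.091 per s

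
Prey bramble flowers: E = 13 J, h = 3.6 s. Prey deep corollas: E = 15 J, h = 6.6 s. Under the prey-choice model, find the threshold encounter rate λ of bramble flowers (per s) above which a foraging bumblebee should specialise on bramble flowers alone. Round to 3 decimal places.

0.472 per s

The zero-one rule: include deep corollas iff E₂/h₂ > λE₁/(1+λh₁). Equality gives the switch point.
λE₁h₂ = E₂ + λE₂h₁ ⇒ λ = E₂/(E₁h₂ − E₂h₁) = 15/(85.8 − 54) = 0.4717 per s.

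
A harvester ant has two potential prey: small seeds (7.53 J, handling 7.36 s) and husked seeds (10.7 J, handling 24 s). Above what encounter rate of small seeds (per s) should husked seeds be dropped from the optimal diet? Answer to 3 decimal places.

0.105 per s

Drop husked seeds once their profitability E₂/h₂ falls below the rate achievable on small seeds alone: E₂/h₂ = λE₁/(1 + λh₁).
Solve for λ: λE₁h₂ = E₂(1 + λh₁) → λ(E₁h₂ − E₂h₁) = E₂ → λ = E₂/(E₁h₂ − E₂h₁).
λ = 10.7/(7.53×24 − 10.7×7.36) = 10.7/102 = 0.1049 per s.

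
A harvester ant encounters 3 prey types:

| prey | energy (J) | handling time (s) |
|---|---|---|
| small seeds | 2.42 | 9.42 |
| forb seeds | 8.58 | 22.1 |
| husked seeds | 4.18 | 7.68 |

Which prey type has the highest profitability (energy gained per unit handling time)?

In descending order of E/h:
husked seeds: 4.18/7.68 = 0.544 J/s
forb seeds: 8.58/22.1 = 0.388 J/s
small seeds: 2.42/9.42 = 0.257 J/s

husked seeds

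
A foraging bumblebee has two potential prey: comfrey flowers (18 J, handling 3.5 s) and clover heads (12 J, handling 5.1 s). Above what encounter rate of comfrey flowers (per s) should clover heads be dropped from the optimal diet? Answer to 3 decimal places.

0.241 per s

Drop clover heads once their profitability E₂/h₂ falls below the rate achievable on comfrey flowers alone: E₂/h₂ = λE₁/(1 + λh₁).
Solve for λ: λE₁h₂ = E₂(1 + λh₁) → λ(E₁h₂ − E₂h₁) = E₂ → λ = E₂/(E₁h₂ − E₂h₁).
λ = 12/(18×5.1 − 12×3.5) = 12/49.8 = 0.241 per s.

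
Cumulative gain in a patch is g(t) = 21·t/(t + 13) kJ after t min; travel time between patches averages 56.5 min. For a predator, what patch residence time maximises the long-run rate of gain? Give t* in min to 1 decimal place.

27.1 min

Optimal t* satisfies g'(t*) = g(t*)/(T + t*).
g'(t) = 21·13/(t + 13)². Setting 21·13/(t+13)² = 21t/[(t+13)(56.5+t)] gives 13(56.5+t) = t(t+13), so t² = 13×56.5 = 734.5.
t* = √734.5 = 27.1 min.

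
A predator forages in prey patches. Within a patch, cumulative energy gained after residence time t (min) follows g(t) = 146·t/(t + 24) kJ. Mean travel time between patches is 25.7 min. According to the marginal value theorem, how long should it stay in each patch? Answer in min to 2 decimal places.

24.84 min

Maximise g(t)/(T+t): set derivative to zero → g'(t)(T+t) = g(t).
g'(t) = 146·24/(t + 24)². Setting 146·24/(t+24)² = 146t/[(t+24)(25.7+t)] gives 24(25.7+t) = t(t+24), so t² = 24×25.7 = 616.8.
t* = √616.8 = 24.84 min.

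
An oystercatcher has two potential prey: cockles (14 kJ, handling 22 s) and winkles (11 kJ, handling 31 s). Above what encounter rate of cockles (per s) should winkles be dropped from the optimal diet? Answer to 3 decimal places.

Drop winkles once their profitability E₂/h₂ falls below the rate achievable on cockles alone: E₂/h₂ = λE₁/(1 + λh₁).
Solve for λ: λE₁h₂ = E₂(1 + λh₁) → λ(E₁h₂ − E₂h₁) = E₂ → λ = E₂/(E₁h₂ − E₂h₁).
λ = 11/(14×31 − 11×22) = 11/192 = 0.05729 per s.

0.057 per s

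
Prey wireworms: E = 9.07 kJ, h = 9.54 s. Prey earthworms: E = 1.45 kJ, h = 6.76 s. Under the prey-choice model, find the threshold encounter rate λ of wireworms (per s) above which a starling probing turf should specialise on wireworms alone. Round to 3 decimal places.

The zero-one rule: include earthworms iff E₂/h₂ > λE₁/(1+λh₁). Equality gives the switch point.
λE₁h₂ = E₂ + λE₂h₁ ⇒ λ = E₂/(E₁h₂ − E₂h₁) = 1.45/(61.31 − 13.83) = 0.03054 per s.

0.031 per s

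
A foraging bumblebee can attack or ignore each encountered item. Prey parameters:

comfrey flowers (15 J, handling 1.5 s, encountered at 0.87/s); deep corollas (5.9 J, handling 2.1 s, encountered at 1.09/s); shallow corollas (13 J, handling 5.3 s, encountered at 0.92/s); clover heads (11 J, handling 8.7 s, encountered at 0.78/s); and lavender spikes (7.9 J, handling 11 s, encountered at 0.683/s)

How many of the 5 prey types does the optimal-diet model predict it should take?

1

E/h in descending order: comfrey flowers 10, deep corollas 2.81, shallow corollas 2.45, clover heads 1.26, lavender spikes 0.718 J/s. The optimal diet is the largest prefix of this list for which every included type satisfies E_i/h_i > R on the types above it.
Rate on top 1: 5.662. deep corollas: 2.81 < 5.662 → exclude; stop.
Optimal diet: comfrey flowers — 1 of 5 types.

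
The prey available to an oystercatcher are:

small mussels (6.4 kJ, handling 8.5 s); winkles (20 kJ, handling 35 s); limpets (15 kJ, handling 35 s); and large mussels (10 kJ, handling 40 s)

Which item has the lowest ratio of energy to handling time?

In descending order of E/h:
small mussels: 6.4/8.5 = 0.753 kJ/s
winkles: 20/35 = 0.571 kJ/s
limpets: 15/35 = 0.429 kJ/s
large mussels: 10/40 = 0.25 kJ/s

large mussels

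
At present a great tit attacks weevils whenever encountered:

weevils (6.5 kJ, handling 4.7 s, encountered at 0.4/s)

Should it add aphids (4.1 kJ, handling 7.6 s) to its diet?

No

On weevils alone, R = ΣλE/(1+Σλh) = 2.6/2.88 = 0.9028 kJ/s.
Profitability of aphids: 4.1/7.6 = 0.5395 kJ/s.
0.5395 < 0.9028, so adding aphids would lower the average — exclude it.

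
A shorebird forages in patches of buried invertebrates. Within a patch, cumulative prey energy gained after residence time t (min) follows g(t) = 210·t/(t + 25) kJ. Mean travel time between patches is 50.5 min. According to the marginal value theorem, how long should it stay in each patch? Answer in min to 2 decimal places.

Optimal t* satisfies g'(t*) = g(t*)/(T + t*).
g'(t) = 210·25/(t + 25)². Setting 210·25/(t+25)² = 210t/[(t+25)(50.5+t)] gives 25(50.5+t) = t(t+25), so t² = 25×50.5 = 1262.
t* = √1262 = 35.53 min.

35.53 min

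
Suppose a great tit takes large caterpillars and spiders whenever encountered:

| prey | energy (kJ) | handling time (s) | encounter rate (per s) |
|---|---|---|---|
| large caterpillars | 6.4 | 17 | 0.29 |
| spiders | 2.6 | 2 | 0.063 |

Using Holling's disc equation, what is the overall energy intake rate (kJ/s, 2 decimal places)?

0.33 kJ/s

R = (0.29×6.4 + 0.063×2.6) / (1 + 0.29×17 + 0.063×2) = 2.02/6.056 = 0.3335 kJ/s.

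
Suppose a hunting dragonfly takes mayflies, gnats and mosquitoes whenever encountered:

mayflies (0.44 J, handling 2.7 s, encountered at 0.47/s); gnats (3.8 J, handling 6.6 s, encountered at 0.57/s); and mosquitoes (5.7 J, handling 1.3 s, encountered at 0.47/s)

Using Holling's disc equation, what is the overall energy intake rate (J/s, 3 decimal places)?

R = Σλ_iE_i / (1 + Σλ_ih_i)
Numerator: 0.47×0.44 + 0.57×3.8 + 0.47×5.7 = 5.052
Denominator: 1 + 0.47×2.7 + 0.57×6.6 + 0.47×1.3 = 6.642
R = 5.052/6.642 = 0.7606 J/s

0.761 J/s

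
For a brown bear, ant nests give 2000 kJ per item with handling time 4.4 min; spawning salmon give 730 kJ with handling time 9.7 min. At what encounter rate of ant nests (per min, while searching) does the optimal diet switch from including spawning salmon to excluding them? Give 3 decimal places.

Drop spawning salmon once their profitability E₂/h₂ falls below the rate achievable on ant nests alone: E₂/h₂ = λE₁/(1 + λh₁).
Solve for λ: λE₁h₂ = E₂(1 + λh₁) → λ(E₁h₂ − E₂h₁) = E₂ → λ = E₂/(E₁h₂ − E₂h₁).
λ = 730/(2000×9.7 − 730×4.4) = 730/1.619e+04 = 0.0451 per min.

0.045 per min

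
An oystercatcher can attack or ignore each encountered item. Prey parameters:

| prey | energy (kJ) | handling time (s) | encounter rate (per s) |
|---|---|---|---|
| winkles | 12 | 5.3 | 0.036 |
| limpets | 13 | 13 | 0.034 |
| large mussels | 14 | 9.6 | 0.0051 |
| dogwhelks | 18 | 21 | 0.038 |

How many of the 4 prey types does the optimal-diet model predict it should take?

4

Profitabilities (E/h, kJ/s): winkles 2.26, large mussels 1.46, limpets 1, dogwhelks 0.857. Add prey in this order while the next type's profitability exceeds the intake rate on those already taken.
Rate on top 1: 0.3628. large mussels: 1.46 > 0.3628 → include.
Rate on top 2: 0.406. limpets: 1 > 0.406 → include.
Rate on top 3: 0.5621. dogwhelks: 0.857 > 0.5621 → include.
Optimal diet: winkles, large mussels, limpets, dogwhelks — 4 of 4 types.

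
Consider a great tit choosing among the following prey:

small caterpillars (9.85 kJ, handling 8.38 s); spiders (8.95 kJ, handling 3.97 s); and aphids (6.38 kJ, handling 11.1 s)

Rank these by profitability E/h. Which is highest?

In descending order of E/h:
spiders: 8.95/3.97 = 2.25 kJ/s
small caterpillars: 9.85/8.38 = 1.18 kJ/s
aphids: 6.38/11.1 = 0.575 kJ/s

spiders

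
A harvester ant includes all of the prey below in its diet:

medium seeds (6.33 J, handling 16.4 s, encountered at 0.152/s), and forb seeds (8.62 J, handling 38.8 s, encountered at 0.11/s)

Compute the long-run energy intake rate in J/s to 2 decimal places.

0.25 J/s

Energy encountered per unit search time: 0.152×6.33 + 0.11×8.62 = 1.91 J/s.
Handling time per unit search time: 0.152×16.4 + 0.11×38.8 = 6.761.
Rate = 1.91/(1 + 6.761) = 0.2462 J/s.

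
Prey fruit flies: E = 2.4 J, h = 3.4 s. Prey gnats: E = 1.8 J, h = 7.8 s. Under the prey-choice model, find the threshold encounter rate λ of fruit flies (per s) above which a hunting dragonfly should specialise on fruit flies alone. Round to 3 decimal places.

At the threshold, the rate on fruit flies alone equals the profitability of gnats: λ·2.4/(1 + λ·3.4) = 1.8/7.8 = 0.2308.
Rearranging, λ(2.4 − 0.2308×3.4) = 0.2308, so λ = 0.2308/1.615 = 0.1429 per s.

0.143 per s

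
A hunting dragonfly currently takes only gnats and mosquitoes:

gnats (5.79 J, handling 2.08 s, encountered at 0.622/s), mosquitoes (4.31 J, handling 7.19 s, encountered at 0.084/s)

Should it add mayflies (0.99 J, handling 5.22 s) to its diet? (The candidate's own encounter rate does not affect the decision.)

No

Current rate: (0.622×5.79 + 0.084×4.31)/(1 + 0.622×2.08 + 0.084×7.19) = 1.368 J/s.
mayflies: E/h = 0.99/5.22 = 0.1897 J/s.
Since 0.1897 < R, time spent handling mayflies is better spent searching.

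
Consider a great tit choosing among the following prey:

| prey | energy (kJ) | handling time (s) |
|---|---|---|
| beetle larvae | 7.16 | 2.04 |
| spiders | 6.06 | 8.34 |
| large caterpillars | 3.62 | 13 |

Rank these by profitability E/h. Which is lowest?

Profitability E/h (kJ/s): beetle larvae = 7.16/2.04 = 3.51, spiders = 6.06/8.34 = 0.727, large caterpillars = 3.62/13 = 0.278.
Ranked: beetle larvae > spiders > large caterpillars.

large caterpillars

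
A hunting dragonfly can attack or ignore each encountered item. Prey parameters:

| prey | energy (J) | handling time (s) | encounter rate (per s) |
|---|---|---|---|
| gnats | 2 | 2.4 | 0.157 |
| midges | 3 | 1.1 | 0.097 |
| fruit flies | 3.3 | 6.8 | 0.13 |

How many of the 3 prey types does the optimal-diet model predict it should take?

3

E/h in descending order: midges 2.73, gnats 0.833, fruit flies 0.485 J/s. The optimal diet is the largest prefix of this list for which every included type satisfies E_i/h_i > R on the types above it.
Rate on top 1: 0.2629. gnats: 0.833 > 0.2629 → include.
Rate on top 2: 0.4078. fruit flies: 0.485 > 0.4078 → include.
Optimal diet: midges, gnats, fruit flies — 3 of 3 types.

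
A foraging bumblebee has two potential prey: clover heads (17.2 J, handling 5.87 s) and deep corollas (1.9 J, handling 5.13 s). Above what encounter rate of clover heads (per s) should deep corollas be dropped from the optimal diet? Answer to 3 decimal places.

0.025 per s

The zero-one rule: include deep corollas iff E₂/h₂ > λE₁/(1+λh₁). Equality gives the switch point.
λE₁h₂ = E₂ + λE₂h₁ ⇒ λ = E₂/(E₁h₂ − E₂h₁) = 1.9/(88.24 − 11.15) = 0.02465 per s.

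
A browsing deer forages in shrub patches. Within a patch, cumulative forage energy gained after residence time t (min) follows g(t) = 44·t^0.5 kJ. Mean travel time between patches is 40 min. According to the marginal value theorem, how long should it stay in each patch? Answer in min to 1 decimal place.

40.0 min

Maximise g(t)/(T+t): set derivative to zero → g'(t)(T+t) = g(t).
g'(t) = 0.5·44·t^-0.5. Setting 0.5·44·t^-0.5 = 44·t^0.5/(40+t) gives 0.5(40+t) = t, so 0.50·t = 0.5×40.
t* = 0.5×40/0.50 = 40 min.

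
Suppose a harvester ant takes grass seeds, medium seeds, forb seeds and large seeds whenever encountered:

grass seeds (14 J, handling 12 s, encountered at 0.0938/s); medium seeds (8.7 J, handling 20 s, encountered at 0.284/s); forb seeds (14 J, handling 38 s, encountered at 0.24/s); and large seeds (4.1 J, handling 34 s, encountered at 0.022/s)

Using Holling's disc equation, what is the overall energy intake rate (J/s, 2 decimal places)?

0.41 J/s

R = Σλ_iE_i / (1 + Σλ_ih_i)
Numerator: 0.0938×14 + 0.284×8.7 + 0.24×14 + 0.022×4.1 = 7.234
Denominator: 1 + 0.0938×12 + 0.284×20 + 0.24×38 + 0.022×34 = 17.67
R = 7.234/17.67 = 0.4093 J/s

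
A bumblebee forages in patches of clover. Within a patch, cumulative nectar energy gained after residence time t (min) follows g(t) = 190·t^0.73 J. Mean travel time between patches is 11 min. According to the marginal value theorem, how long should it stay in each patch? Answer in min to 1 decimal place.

Optimal t* satisfies g'(t*) = g(t*)/(T + t*).
g'(t) = 0.73·190·t^-0.27. Setting 0.73·190·t^-0.27 = 190·t^0.73/(11+t) gives 0.73(11+t) = t, so 0.27·t = 0.73×11.
t* = 0.73×11/0.27 = 29.74 min.

29.7 min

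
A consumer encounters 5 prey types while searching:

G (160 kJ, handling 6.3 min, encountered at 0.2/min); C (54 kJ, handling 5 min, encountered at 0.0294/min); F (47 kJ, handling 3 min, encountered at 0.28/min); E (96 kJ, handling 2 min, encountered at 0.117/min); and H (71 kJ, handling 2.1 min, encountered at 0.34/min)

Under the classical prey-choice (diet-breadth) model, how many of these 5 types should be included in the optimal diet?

3

Profitabilities (E/h, kJ/min): E 48, H 33.8, G 25.4, F 15.7, C 10.8. Add prey in this order while the next type's profitability exceeds the intake rate on those already taken.
Rate on top 1: 9.102. H: 33.8 > 9.102 → include.
Rate on top 2: 18.16. G: 25.4 > 18.16 → include.
Rate on top 3: 21. F: 15.7 < 21 → exclude; stop.
Optimal diet: E, H, G — 3 of 5 types.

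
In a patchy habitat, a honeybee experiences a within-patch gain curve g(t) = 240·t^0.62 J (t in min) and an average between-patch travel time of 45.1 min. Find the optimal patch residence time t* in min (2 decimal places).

By the marginal value theorem, leave when the instantaneous gain rate g'(t) equals the habitat-wide average g(t)/(T + t).
g'(t) = 0.62·240·t^-0.38. Setting 0.62·240·t^-0.38 = 240·t^0.62/(45.1+t) gives 0.62(45.1+t) = t, so 0.38·t = 0.62×45.1.
t* = 0.62×45.1/0.38 = 73.58 min.

73.58 min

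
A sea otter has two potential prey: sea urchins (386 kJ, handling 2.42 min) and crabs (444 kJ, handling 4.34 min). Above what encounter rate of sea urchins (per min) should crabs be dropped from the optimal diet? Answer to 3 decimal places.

Drop crabs once their profitability E₂/h₂ falls below the rate achievable on sea urchins alone: E₂/h₂ = λE₁/(1 + λh₁).
Solve for λ: λE₁h₂ = E₂(1 + λh₁) → λ(E₁h₂ − E₂h₁) = E₂ → λ = E₂/(E₁h₂ − E₂h₁).
λ = 444/(386×4.34 − 444×2.42) = 444/600.8 = 0.7391 per min.

0.739 per min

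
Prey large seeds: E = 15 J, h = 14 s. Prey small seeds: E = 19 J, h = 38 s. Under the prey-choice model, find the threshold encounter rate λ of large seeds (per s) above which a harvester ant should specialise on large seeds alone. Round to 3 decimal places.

0.062 per s

The zero-one rule: include small seeds iff E₂/h₂ > λE₁/(1+λh₁). Equality gives the switch point.
λE₁h₂ = E₂ + λE₂h₁ ⇒ λ = E₂/(E₁h₂ − E₂h₁) = 19/(570 − 266) = 0.0625 per s.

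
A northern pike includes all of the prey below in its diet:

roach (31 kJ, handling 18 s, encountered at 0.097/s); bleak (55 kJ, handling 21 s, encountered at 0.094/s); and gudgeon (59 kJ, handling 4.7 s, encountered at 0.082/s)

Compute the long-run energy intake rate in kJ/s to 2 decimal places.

R = (0.097×31 + 0.094×55 + 0.082×59) / (1 + 0.097×18 + 0.094×21 + 0.082×4.7) = 13.02/5.105 = 2.549 kJ/s.

2.55 kJ/s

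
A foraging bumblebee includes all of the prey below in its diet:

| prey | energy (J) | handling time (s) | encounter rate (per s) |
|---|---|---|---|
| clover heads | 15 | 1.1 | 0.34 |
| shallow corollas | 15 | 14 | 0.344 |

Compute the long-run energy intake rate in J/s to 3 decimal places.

1.658 J/s

Energy encountered per unit search time: 0.34×15 + 0.344×15 = 10.26 J/s.
Handling time per unit search time: 0.34×1.1 + 0.344×14 = 5.19.
Rate = 10.26/(1 + 5.19) = 1.658 J/s.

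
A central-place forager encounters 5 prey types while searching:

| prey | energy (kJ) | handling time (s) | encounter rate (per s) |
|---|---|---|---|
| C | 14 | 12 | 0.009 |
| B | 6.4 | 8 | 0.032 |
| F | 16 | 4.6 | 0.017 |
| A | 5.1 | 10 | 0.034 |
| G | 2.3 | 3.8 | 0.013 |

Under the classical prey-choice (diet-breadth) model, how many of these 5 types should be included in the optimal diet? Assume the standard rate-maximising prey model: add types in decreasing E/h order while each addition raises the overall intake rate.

Rank by E/h (kJ/s): F 3.48, C 1.17, B 0.8, G 0.605, A 0.51. Include each in turn until the next type's E/h falls below the running intake rate.
Rate on top 1: 0.2523. C: 1.17 > 0.2523 → include.
Rate on top 2: 0.3355. B: 0.8 > 0.3355 → include.
Rate on top 3: 0.418. G: 0.605 > 0.418 → include.
Rate on top 4: 0.4242. A: 0.51 > 0.4242 → include.
Optimal diet: F, C, B, G, A — 5 of 5 types.

5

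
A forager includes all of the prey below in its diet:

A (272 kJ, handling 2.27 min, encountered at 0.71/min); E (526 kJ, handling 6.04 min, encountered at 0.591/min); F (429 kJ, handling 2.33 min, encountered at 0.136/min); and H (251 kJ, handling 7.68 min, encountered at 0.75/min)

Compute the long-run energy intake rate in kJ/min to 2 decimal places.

61.23 kJ/min

Energy encountered per unit search time: 0.71×272 + 0.591×526 + 0.136×429 + 0.75×251 = 750.6 kJ/min.
Handling time per unit search time: 0.71×2.27 + 0.591×6.04 + 0.136×2.33 + 0.75×7.68 = 11.26.
Rate = 750.6/(1 + 11.26) = 61.23 kJ/min.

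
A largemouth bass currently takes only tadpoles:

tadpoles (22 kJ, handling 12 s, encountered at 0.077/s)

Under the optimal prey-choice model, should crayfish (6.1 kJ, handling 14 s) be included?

On tadpoles alone, R = ΣλE/(1+Σλh) = 1.694/1.924 = 0.8805 kJ/s.
Profitability of crayfish: 6.1/14 = 0.4357 kJ/s.
Since 0.4357 < R, time spent handling crayfish is better spent searching.

No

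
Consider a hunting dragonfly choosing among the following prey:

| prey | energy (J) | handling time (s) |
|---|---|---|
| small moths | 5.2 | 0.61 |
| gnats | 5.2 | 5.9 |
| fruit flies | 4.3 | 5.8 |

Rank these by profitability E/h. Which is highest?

Profitability E/h (J/s): small moths = 5.2/0.61 = 8.52, gnats = 5.2/5.9 = 0.881, fruit flies = 4.3/5.8 = 0.741.
Ranked: small moths > gnats > fruit flies.

small moths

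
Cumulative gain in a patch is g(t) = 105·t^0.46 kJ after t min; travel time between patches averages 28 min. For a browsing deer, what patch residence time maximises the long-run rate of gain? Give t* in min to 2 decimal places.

23.85 min

By the marginal value theorem, leave when the instantaneous gain rate g'(t) equals the habitat-wide average g(t)/(T + t).
g'(t) = 0.46·105·t^-0.54. Setting 0.46·105·t^-0.54 = 105·t^0.46/(28+t) gives 0.46(28+t) = t, so 0.54·t = 0.46×28.
t* = 0.46×28/0.54 = 23.85 min.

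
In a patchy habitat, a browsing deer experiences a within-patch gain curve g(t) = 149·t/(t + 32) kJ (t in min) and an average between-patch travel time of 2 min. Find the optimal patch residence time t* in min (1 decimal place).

8.0 min

By the marginal value theorem, leave when the instantaneous gain rate g'(t) equals the habitat-wide average g(t)/(T + t).
g'(t) = 149·32/(t + 32)². Setting 149·32/(t+32)² = 149t/[(t+32)(2+t)] gives 32(2+t) = t(t+32), so t² = 32×2 = 64.
t* = √64 = 8 min.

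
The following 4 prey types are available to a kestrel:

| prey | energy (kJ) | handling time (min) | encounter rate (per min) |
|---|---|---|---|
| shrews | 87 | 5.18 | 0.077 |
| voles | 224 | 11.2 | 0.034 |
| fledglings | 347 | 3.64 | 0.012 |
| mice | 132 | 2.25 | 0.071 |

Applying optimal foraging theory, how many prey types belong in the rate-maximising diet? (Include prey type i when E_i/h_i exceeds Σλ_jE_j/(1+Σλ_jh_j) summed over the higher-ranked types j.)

4

E/h in descending order: fledglings 95.3, mice 58.7, voles 20, shrews 16.8 kJ/min. The optimal diet is the largest prefix of this list for which every included type satisfies E_i/h_i > R on the types above it.
Rate on top 1: 3.99. mice: 58.7 > 3.99 → include.
Rate on top 2: 11.25. voles: 20 > 11.25 → include.
Rate on top 3: 13.35. shrews: 16.8 > 13.35 → include.
Optimal diet: fledglings, mice, voles, shrews — 4 of 4 types.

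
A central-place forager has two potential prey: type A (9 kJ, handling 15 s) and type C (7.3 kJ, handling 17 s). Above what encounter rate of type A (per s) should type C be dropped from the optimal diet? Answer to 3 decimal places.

0.168 per s

At the threshold, the rate on type A alone equals the profitability of type C: λ·9/(1 + λ·15) = 7.3/17 = 0.4294.
Rearranging, λ(9 − 0.4294×15) = 0.4294, so λ = 0.4294/2.559 = 0.1678 per s.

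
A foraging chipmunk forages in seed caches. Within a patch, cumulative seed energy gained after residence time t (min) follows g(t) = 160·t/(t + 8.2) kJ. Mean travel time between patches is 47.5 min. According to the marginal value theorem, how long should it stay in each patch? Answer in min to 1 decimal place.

By the marginal value theorem, leave when the instantaneous gain rate g'(t) equals the habitat-wide average g(t)/(T + t).
g'(t) = 160·8.2/(t + 8.2)². Setting 160·8.2/(t+8.2)² = 160t/[(t+8.2)(47.5+t)] gives 8.2(47.5+t) = t(t+8.2), so t² = 8.2×47.5 = 389.5.
t* = √389.5 = 19.74 min.

19.7 min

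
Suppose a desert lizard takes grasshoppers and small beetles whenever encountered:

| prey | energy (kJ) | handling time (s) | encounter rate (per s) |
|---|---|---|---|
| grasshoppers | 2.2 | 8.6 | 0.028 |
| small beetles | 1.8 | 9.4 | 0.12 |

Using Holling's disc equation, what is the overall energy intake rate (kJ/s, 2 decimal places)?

R = Σλ_iE_i / (1 + Σλ_ih_i)
Numerator: 0.028×2.2 + 0.12×1.8 = 0.2776
Denominator: 1 + 0.028×8.6 + 0.12×9.4 = 2.369
R = 0.2776/2.369 = 0.1172 kJ/s

0.12 kJ/s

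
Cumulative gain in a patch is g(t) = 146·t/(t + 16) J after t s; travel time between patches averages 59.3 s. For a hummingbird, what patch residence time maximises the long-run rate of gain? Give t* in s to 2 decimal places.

Optimal t* satisfies g'(t*) = g(t*)/(T + t*).
g'(t) = 146·16/(t + 16)². Setting 146·16/(t+16)² = 146t/[(t+16)(59.3+t)] gives 16(59.3+t) = t(t+16), so t² = 16×59.3 = 948.8.
t* = √948.8 = 30.8 s.

30.80 s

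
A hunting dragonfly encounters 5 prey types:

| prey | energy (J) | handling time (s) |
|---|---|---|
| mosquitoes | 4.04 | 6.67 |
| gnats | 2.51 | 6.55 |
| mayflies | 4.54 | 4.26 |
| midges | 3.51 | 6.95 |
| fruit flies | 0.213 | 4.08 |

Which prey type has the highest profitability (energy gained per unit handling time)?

In descending order of E/h:
mayflies: 4.54/4.26 = 1.07 J/s
mosquitoes: 4.04/6.67 = 0.606 J/s
midges: 3.51/6.95 = 0.505 J/s
gnats: 2.51/6.55 = 0.383 J/s
fruit flies: 0.213/4.08 = 0.0522 J/s

mayflies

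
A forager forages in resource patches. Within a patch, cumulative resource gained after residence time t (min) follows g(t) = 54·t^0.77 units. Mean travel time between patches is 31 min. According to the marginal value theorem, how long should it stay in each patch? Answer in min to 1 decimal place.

Optimal t* satisfies g'(t*) = g(t*)/(T + t*).
g'(t) = 0.77·54·t^-0.23. Setting 0.77·54·t^-0.23 = 54·t^0.77/(31+t) gives 0.77(31+t) = t, so 0.23·t = 0.77×31.
t* = 0.77×31/0.23 = 103.8 min.

103.8 min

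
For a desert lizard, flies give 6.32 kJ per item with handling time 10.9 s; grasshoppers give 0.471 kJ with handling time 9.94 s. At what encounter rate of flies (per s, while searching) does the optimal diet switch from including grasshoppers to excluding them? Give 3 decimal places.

Drop grasshoppers once their profitability E₂/h₂ falls below the rate achievable on flies alone: E₂/h₂ = λE₁/(1 + λh₁).
Solve for λ: λE₁h₂ = E₂(1 + λh₁) → λ(E₁h₂ − E₂h₁) = E₂ → λ = E₂/(E₁h₂ − E₂h₁).
λ = 0.471/(6.32×9.94 − 0.471×10.9) = 0.471/57.69 = 0.008165 per s.

0.008 per s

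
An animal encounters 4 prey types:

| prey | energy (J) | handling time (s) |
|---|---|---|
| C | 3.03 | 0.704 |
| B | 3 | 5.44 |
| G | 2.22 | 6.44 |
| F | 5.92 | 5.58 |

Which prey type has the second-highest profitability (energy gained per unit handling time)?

F

In descending order of E/h:
C: 3.03/0.704 = 4.3 J/s
F: 5.92/5.58 = 1.06 J/s
B: 3/5.44 = 0.551 J/s
G: 2.22/6.44 = 0.345 J/s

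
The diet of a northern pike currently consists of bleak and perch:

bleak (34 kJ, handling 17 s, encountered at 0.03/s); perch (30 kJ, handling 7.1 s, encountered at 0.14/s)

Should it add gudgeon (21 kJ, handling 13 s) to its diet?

Intake rate on the current diet: R = (0.03×34 + 0.14×30) / (1 + 0.03×17 + 0.14×7.1) = 5.22/2.504 = 2.085 kJ/s.
gudgeon: E/h = 21/13 = 1.615 kJ/s.
Since 1.615 < R, time spent handling gudgeon is better spent searching.

No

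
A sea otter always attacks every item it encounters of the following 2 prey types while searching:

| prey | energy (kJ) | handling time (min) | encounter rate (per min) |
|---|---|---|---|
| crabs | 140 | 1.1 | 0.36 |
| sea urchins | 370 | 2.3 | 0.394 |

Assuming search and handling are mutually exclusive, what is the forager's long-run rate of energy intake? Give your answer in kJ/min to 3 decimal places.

85.214 kJ/min

Energy encountered per unit search time: 0.36×140 + 0.394×370 = 196.2 kJ/min.
Handling time per unit search time: 0.36×1.1 + 0.394×2.3 = 1.302.
Rate = 196.2/(1 + 1.302) = 85.21 kJ/min.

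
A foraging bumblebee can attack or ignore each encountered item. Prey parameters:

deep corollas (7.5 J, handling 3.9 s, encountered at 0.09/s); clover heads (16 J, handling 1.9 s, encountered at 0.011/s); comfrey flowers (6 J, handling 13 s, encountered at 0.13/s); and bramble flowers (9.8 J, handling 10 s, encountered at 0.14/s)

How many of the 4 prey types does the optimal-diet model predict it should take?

E/h in descending order: clover heads 8.42, deep corollas 1.92, bramble flowers 0.98, comfrey flowers 0.462 J/s. The optimal diet is the largest prefix of this list for which every included type satisfies E_i/h_i > R on the types above it.
Rate on top 1: 0.1724. deep corollas: 1.92 > 0.1724 → include.
Rate on top 2: 0.6203. bramble flowers: 0.98 > 0.6203 → include.
Rate on top 3: 0.802. comfrey flowers: 0.462 < 0.802 → exclude; stop.
Optimal diet: clover heads, deep corollas, bramble flowers — 3 of 4 types.

3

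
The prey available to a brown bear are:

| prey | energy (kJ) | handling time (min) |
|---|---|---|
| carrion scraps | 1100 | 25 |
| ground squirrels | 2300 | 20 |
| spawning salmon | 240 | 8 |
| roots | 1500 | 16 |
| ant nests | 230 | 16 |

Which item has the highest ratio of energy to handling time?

ground squirrels

Profitability E/h (kJ/min): carrion scraps = 1100/25 = 44, ground squirrels = 2300/20 = 115, spawning salmon = 240/8 = 30, roots = 1500/16 = 93.8, ant nests = 230/16 = 14.4.
Ranked: ground squirrels > roots > carrion scraps > spawning salmon > ant nests.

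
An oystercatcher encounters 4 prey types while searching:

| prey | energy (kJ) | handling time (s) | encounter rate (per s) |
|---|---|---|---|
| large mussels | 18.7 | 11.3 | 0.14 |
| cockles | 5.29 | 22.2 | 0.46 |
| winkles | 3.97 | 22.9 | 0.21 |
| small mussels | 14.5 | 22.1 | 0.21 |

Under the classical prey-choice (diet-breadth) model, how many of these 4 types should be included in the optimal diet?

Rank by E/h (kJ/s): large mussels 1.65, small mussels 0.656, cockles 0.238, winkles 0.173. Include each in turn until the next type's E/h falls below the running intake rate.
Rate on top 1: 1.014. small mussels: 0.656 < 1.014 → exclude; stop.
Optimal diet: large mussels — 1 of 4 types.

1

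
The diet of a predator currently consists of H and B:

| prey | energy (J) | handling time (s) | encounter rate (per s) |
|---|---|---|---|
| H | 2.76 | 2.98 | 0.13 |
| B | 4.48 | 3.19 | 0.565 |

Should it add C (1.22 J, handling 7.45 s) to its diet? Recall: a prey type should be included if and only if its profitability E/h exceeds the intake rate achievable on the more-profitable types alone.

No

Intake rate on the current diet: R = (0.13×2.76 + 0.565×4.48) / (1 + 0.13×2.98 + 0.565×3.19) = 2.89/3.19 = 0.906 J/s.
Profitability of C: 1.22/7.45 = 0.1638 J/s.
0.1638 < 0.906, so adding C would lower the average — exclude it.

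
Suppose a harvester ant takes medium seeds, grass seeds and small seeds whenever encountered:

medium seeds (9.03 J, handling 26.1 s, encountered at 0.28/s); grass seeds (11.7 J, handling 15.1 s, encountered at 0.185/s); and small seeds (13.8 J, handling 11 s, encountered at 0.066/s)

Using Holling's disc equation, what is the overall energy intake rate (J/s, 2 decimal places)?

Energy encountered per unit search time: 0.28×9.03 + 0.185×11.7 + 0.066×13.8 = 5.604 J/s.
Handling time per unit search time: 0.28×26.1 + 0.185×15.1 + 0.066×11 = 10.83.
Rate = 5.604/(1 + 10.83) = 0.4738 J/s.

0.47 J/s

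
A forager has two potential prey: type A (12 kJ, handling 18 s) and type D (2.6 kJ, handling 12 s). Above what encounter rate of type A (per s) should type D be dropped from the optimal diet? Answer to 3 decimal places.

0.027 per s

The zero-one rule: include type D iff E₂/h₂ > λE₁/(1+λh₁). Equality gives the switch point.
λE₁h₂ = E₂ + λE₂h₁ ⇒ λ = E₂/(E₁h₂ − E₂h₁) = 2.6/(144 − 46.8) = 0.02675 per s.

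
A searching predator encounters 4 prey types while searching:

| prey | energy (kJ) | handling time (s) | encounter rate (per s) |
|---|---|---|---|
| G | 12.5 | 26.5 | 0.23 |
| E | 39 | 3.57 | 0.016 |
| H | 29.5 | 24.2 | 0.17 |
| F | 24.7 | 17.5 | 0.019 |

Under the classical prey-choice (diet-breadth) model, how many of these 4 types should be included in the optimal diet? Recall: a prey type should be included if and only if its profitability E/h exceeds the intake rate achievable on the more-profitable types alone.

3

Rank by E/h (kJ/s): E 10.9, F 1.41, H 1.22, G 0.472. Include each in turn until the next type's E/h falls below the running intake rate.
Rate on top 1: 0.5903. F: 1.41 > 0.5903 → include.
Rate on top 2: 0.7868. H: 1.22 > 0.7868 → include.
Rate on top 3: 1.11. G: 0.472 < 1.11 → exclude; stop.
Optimal diet: E, F, H — 3 of 4 types.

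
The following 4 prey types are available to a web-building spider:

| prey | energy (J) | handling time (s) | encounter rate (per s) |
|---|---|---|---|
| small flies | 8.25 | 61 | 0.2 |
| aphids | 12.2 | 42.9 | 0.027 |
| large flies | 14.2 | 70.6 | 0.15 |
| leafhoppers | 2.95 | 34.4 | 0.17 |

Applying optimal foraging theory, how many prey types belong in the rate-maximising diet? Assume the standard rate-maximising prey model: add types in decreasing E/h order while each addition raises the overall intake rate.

2

Rank by E/h (J/s): aphids 0.284, large flies 0.201, small flies 0.135, leafhoppers 0.0858. Include each in turn until the next type's E/h falls below the running intake rate.
Rate on top 1: 0.1526. large flies: 0.201 > 0.1526 → include.
Rate on top 2: 0.1929. small flies: 0.135 < 0.1929 → exclude; stop.
Optimal diet: aphids, large flies — 2 of 4 types.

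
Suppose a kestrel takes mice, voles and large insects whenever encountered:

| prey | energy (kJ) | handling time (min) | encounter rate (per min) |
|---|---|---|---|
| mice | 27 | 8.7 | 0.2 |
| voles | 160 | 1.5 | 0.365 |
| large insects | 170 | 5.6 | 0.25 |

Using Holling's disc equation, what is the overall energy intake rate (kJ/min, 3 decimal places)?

22.677 kJ/min

R = Σλ_iE_i / (1 + Σλ_ih_i)
Numerator: 0.2×27 + 0.365×160 + 0.25×170 = 106.3
Denominator: 1 + 0.2×8.7 + 0.365×1.5 + 0.25×5.6 = 4.688
R = 106.3/4.688 = 22.68 kJ/min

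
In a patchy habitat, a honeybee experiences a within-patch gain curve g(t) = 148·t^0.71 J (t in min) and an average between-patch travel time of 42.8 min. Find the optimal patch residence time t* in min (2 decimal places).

104.79 min

Optimal t* satisfies g'(t*) = g(t*)/(T + t*).
g'(t) = 0.71·148·t^-0.29. Setting 0.71·148·t^-0.29 = 148·t^0.71/(42.8+t) gives 0.71(42.8+t) = t, so 0.29·t = 0.71×42.8.
t* = 0.71×42.8/0.29 = 104.8 min.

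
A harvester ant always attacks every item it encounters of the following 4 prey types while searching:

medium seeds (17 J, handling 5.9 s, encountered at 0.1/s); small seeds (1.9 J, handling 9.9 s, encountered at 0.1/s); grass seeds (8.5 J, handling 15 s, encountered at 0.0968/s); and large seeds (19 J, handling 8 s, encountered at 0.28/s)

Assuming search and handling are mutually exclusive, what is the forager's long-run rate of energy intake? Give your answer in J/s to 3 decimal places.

1.281 J/s

R = (0.1×17 + 0.1×1.9 + 0.0968×8.5 + 0.28×19) / (1 + 0.1×5.9 + 0.1×9.9 + 0.0968×15 + 0.28×8) = 8.033/6.272 = 1.281 J/s.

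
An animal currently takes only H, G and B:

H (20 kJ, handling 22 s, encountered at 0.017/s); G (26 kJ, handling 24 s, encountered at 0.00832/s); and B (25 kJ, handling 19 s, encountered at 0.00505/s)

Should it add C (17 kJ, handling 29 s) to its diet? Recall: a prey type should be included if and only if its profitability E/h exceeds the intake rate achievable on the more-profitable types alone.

Yes

On H, G and B alone, R = ΣλE/(1+Σλh) = 0.6826/1.67 = 0.4088 kJ/s.
Profitability of C: 17/29 = 0.5862 kJ/s.
0.5862 > 0.4088, so adding C raises the average — include it.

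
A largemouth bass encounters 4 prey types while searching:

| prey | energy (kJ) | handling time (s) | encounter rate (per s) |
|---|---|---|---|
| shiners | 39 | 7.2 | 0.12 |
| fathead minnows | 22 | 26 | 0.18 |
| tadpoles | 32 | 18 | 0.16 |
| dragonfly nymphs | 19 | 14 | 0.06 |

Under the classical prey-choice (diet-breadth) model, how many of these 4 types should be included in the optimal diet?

1

Rank by E/h (kJ/s): shiners 5.42, tadpoles 1.78, dragonfly nymphs 1.36, fathead minnows 0.846. Include each in turn until the next type's E/h falls below the running intake rate.
Rate on top 1: 2.511. tadpoles: 1.78 < 2.511 → exclude; stop.
Optimal diet: shiners — 1 of 4 types.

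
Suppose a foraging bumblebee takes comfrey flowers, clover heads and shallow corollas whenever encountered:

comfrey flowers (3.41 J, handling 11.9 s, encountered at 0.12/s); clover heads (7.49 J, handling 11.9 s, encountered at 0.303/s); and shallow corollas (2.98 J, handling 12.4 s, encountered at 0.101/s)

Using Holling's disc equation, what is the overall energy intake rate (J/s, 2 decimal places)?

0.41 J/s

R = (0.12×3.41 + 0.303×7.49 + 0.101×2.98) / (1 + 0.12×11.9 + 0.303×11.9 + 0.101×12.4) = 2.98/7.286 = 0.4089 J/s.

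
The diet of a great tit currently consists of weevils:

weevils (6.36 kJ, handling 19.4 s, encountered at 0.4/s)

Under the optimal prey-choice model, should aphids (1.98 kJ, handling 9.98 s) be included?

On weevils alone, R = ΣλE/(1+Σλh) = 2.544/8.76 = 0.2904 kJ/s.
aphids: E/h = 1.98/9.98 = 0.1984 kJ/s.
0.1984 < 0.2904, so adding aphids would lower the average — exclude it.

No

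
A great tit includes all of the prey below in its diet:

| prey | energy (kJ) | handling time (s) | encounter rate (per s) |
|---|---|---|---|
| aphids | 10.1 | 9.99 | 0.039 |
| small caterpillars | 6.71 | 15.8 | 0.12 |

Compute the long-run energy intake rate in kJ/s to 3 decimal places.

0.365 kJ/s

R = Σλ_iE_i / (1 + Σλ_ih_i)
Numerator: 0.039×10.1 + 0.12×6.71 = 1.199
Denominator: 1 + 0.039×9.99 + 0.12×15.8 = 3.286
R = 1.199/3.286 = 0.365 kJ/s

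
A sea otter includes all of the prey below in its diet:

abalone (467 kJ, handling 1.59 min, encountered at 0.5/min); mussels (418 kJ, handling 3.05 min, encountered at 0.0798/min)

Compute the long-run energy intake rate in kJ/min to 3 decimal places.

Energy encountered per unit search time: 0.5×467 + 0.0798×418 = 266.9 kJ/min.
Handling time per unit search time: 0.5×1.59 + 0.0798×3.05 = 1.038.
Rate = 266.9/(1 + 1.038) = 130.9 kJ/min.

130.915 kJ/min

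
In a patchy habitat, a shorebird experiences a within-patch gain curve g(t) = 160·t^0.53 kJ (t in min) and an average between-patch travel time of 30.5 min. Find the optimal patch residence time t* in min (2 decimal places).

Maximise g(t)/(T+t): set derivative to zero → g'(t)(T+t) = g(t).
g'(t) = 0.53·160·t^-0.47. Setting 0.53·160·t^-0.47 = 160·t^0.53/(30.5+t) gives 0.53(30.5+t) = t, so 0.47·t = 0.53×30.5.
t* = 0.53×30.5/0.47 = 34.39 min.

34.39 min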